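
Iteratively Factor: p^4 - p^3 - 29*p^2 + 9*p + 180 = (p - 3)*(p^3 + 2*p^2 - 23*p - 60) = (p - 5)*(p - 3)*(p^2 + 7*p + 12) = (p - 5)*(p - 3)*(p + 3)*(p + 4)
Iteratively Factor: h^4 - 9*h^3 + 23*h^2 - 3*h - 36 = (h + 1)*(h^3 - 10*h^2 + 33*h - 36) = (h - 3)*(h + 1)*(h^2 - 7*h + 12) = (h - 4)*(h - 3)*(h + 1)*(h - 3)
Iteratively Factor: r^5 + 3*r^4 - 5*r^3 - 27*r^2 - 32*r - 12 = (r + 1)*(r^4 + 2*r^3 - 7*r^2 - 20*r - 12) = (r - 3)*(r + 1)*(r^3 + 5*r^2 + 8*r + 4) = (r - 3)*(r + 1)*(r + 2)*(r^2 + 3*r + 2) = (r - 3)*(r + 1)*(r + 2)^2*(r + 1)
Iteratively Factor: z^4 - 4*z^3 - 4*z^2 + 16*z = (z + 2)*(z^3 - 6*z^2 + 8*z) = (z - 4)*(z + 2)*(z^2 - 2*z) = (z - 4)*(z - 2)*(z + 2)*(z)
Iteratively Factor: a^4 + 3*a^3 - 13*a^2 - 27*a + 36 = (a + 4)*(a^3 - a^2 - 9*a + 9) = (a - 3)*(a + 4)*(a^2 + 2*a - 3) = (a - 3)*(a - 1)*(a + 4)*(a + 3)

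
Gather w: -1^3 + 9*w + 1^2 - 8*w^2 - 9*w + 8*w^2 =0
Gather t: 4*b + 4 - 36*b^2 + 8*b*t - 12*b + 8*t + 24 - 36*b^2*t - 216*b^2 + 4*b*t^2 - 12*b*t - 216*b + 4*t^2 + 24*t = -252*b^2 - 224*b + t^2*(4*b + 4) + t*(-36*b^2 - 4*b + 32) + 28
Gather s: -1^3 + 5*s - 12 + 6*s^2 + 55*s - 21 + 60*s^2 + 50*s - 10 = 66*s^2 + 110*s - 44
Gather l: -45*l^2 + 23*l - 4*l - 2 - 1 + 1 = -45*l^2 + 19*l - 2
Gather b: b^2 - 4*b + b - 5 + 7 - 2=b^2 - 3*b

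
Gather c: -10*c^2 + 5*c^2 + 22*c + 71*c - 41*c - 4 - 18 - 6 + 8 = -5*c^2 + 52*c - 20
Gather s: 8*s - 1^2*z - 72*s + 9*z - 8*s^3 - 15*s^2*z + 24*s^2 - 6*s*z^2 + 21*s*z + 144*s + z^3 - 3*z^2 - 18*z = -8*s^3 + s^2*(24 - 15*z) + s*(-6*z^2 + 21*z + 80) + z^3 - 3*z^2 - 10*z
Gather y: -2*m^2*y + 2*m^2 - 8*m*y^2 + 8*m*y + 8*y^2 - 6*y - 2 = 2*m^2 + y^2*(8 - 8*m) + y*(-2*m^2 + 8*m - 6) - 2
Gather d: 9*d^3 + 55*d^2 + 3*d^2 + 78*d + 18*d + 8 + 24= 9*d^3 + 58*d^2 + 96*d + 32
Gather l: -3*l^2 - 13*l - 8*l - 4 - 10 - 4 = -3*l^2 - 21*l - 18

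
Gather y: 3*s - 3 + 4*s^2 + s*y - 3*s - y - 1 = 4*s^2 + y*(s - 1) - 4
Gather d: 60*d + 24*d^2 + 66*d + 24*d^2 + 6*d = 48*d^2 + 132*d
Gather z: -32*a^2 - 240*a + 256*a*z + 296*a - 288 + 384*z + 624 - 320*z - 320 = -32*a^2 + 56*a + z*(256*a + 64) + 16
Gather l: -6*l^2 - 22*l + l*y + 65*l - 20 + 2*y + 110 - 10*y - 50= -6*l^2 + l*(y + 43) - 8*y + 40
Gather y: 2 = 2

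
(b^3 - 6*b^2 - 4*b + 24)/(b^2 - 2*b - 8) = (b^2 - 8*b + 12)/(b - 4)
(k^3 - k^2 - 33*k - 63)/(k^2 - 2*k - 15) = (k^2 - 4*k - 21)/(k - 5)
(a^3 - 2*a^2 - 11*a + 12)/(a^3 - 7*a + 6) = (a - 4)/(a - 2)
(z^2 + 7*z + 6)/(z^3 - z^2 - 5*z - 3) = (z + 6)/(z^2 - 2*z - 3)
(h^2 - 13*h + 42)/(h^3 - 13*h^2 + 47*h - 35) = (h - 6)/(h^2 - 6*h + 5)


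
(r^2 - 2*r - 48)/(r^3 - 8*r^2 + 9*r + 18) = (r^2 - 2*r - 48)/(r^3 - 8*r^2 + 9*r + 18)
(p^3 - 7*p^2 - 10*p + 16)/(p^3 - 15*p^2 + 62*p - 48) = (p + 2)/(p - 6)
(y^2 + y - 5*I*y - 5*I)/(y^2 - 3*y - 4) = (y - 5*I)/(y - 4)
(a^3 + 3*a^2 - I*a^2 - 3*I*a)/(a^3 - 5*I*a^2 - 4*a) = (a + 3)/(a - 4*I)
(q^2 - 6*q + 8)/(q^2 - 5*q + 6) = (q - 4)/(q - 3)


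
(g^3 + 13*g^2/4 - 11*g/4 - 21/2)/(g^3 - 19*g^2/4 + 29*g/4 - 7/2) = (g^2 + 5*g + 6)/(g^2 - 3*g + 2)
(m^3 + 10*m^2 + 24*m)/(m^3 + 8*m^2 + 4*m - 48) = m/(m - 2)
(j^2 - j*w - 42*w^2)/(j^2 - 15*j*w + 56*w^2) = (-j - 6*w)/(-j + 8*w)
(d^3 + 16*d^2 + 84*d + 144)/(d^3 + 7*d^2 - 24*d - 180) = (d + 4)/(d - 5)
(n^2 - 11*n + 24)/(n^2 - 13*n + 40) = (n - 3)/(n - 5)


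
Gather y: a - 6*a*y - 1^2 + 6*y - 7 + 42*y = a + y*(48 - 6*a) - 8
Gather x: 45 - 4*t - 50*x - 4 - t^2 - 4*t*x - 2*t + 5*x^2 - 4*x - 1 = -t^2 - 6*t + 5*x^2 + x*(-4*t - 54) + 40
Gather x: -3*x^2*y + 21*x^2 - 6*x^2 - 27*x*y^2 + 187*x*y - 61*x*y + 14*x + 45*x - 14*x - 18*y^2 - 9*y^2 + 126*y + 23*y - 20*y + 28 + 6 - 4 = x^2*(15 - 3*y) + x*(-27*y^2 + 126*y + 45) - 27*y^2 + 129*y + 30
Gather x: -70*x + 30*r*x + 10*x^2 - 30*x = 10*x^2 + x*(30*r - 100)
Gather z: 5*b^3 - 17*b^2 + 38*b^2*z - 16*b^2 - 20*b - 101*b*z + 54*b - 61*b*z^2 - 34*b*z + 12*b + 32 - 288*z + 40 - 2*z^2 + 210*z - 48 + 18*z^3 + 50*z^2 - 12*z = 5*b^3 - 33*b^2 + 46*b + 18*z^3 + z^2*(48 - 61*b) + z*(38*b^2 - 135*b - 90) + 24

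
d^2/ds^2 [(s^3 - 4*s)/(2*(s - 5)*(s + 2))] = 15/(s^3 - 15*s^2 + 75*s - 125)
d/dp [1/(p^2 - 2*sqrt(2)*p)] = 2*(-p + sqrt(2))/(p^2*(p - 2*sqrt(2))^2)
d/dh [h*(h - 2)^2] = (h - 2)*(3*h - 2)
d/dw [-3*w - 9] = -3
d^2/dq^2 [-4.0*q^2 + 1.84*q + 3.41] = -8.00000000000000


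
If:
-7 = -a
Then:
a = 7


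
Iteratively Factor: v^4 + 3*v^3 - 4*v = (v)*(v^3 + 3*v^2 - 4) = v*(v + 2)*(v^2 + v - 2) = v*(v + 2)^2*(v - 1)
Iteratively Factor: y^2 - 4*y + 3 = (y - 1)*(y - 3)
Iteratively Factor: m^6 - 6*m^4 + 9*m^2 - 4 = (m - 1)*(m^5 + m^4 - 5*m^3 - 5*m^2 + 4*m + 4) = (m - 1)*(m + 2)*(m^4 - m^3 - 3*m^2 + m + 2) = (m - 1)*(m + 1)*(m + 2)*(m^3 - 2*m^2 - m + 2) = (m - 2)*(m - 1)*(m + 1)*(m + 2)*(m^2 - 1) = (m - 2)*(m - 1)*(m + 1)^2*(m + 2)*(m - 1)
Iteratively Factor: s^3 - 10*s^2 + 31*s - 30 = (s - 3)*(s^2 - 7*s + 10) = (s - 5)*(s - 3)*(s - 2)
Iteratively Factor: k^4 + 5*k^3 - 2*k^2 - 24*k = (k)*(k^3 + 5*k^2 - 2*k - 24) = k*(k + 4)*(k^2 + k - 6) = k*(k + 3)*(k + 4)*(k - 2)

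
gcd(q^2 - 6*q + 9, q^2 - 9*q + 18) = q - 3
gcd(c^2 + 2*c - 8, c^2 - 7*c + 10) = c - 2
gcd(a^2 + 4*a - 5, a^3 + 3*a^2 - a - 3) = a - 1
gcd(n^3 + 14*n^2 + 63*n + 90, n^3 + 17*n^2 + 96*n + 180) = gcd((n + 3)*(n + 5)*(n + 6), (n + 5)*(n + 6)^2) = n^2 + 11*n + 30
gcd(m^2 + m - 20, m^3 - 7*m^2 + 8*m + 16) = m - 4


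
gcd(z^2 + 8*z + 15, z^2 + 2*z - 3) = z + 3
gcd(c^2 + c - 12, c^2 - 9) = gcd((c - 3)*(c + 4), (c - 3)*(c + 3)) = c - 3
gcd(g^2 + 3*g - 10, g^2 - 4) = g - 2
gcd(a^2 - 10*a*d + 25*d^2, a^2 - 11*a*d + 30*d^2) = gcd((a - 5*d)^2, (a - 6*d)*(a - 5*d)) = a - 5*d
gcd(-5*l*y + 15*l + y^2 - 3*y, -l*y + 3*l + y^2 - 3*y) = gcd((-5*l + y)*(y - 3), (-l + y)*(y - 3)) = y - 3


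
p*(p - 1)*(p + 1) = p^3 - p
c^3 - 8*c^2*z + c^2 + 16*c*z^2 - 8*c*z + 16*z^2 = (c + 1)*(c - 4*z)^2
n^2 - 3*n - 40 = (n - 8)*(n + 5)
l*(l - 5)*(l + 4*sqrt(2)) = l^3 - 5*l^2 + 4*sqrt(2)*l^2 - 20*sqrt(2)*l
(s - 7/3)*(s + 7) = s^2 + 14*s/3 - 49/3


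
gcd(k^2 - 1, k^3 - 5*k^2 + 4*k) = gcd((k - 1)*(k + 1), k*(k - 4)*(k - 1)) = k - 1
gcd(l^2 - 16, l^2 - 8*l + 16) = l - 4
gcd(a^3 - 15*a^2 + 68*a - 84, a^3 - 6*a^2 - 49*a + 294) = a^2 - 13*a + 42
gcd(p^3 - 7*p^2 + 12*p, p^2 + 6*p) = p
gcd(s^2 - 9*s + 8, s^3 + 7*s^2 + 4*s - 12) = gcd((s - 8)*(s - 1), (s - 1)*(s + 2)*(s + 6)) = s - 1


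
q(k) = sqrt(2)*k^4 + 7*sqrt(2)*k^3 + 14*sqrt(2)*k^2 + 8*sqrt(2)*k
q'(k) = 4*sqrt(2)*k^3 + 21*sqrt(2)*k^2 + 28*sqrt(2)*k + 8*sqrt(2)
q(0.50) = 11.93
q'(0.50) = 39.24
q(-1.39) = 1.22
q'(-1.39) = -1.54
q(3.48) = 903.76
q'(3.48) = 747.18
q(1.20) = 62.13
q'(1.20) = 111.37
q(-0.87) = -0.57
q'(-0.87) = -4.38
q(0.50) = 11.93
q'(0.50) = 39.24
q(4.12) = 1482.48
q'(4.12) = 1074.18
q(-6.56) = 602.14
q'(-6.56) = -567.35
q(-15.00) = 42468.83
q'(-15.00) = -12992.38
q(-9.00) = 3563.82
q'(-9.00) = -2063.34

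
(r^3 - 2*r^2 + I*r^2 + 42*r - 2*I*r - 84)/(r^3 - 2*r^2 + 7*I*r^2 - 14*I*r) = (r - 6*I)/r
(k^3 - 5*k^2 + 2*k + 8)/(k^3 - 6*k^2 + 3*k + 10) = (k - 4)/(k - 5)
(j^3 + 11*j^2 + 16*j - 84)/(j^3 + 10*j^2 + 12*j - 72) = (j + 7)/(j + 6)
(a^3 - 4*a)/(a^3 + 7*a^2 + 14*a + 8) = a*(a - 2)/(a^2 + 5*a + 4)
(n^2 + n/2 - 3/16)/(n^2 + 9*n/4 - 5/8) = (4*n + 3)/(2*(2*n + 5))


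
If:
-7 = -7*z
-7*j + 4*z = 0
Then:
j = 4/7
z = 1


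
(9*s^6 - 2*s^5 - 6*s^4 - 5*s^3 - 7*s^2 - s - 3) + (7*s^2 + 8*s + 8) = 9*s^6 - 2*s^5 - 6*s^4 - 5*s^3 + 7*s + 5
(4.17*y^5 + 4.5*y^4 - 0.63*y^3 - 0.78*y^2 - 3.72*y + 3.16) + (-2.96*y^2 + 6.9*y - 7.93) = 4.17*y^5 + 4.5*y^4 - 0.63*y^3 - 3.74*y^2 + 3.18*y - 4.77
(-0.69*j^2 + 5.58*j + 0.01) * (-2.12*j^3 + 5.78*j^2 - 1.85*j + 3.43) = 1.4628*j^5 - 15.8178*j^4 + 33.5077*j^3 - 12.6319*j^2 + 19.1209*j + 0.0343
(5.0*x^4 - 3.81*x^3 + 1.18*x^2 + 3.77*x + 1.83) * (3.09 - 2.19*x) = -10.95*x^5 + 23.7939*x^4 - 14.3571*x^3 - 4.6101*x^2 + 7.6416*x + 5.6547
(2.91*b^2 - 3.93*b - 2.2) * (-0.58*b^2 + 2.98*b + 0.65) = -1.6878*b^4 + 10.9512*b^3 - 8.5439*b^2 - 9.1105*b - 1.43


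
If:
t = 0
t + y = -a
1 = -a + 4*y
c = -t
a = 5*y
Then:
No Solution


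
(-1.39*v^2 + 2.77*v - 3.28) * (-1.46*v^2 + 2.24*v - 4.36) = 2.0294*v^4 - 7.1578*v^3 + 17.054*v^2 - 19.4244*v + 14.3008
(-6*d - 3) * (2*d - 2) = -12*d^2 + 6*d + 6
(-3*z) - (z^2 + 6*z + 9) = -z^2 - 9*z - 9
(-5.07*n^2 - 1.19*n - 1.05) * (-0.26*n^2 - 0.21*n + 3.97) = 1.3182*n^4 + 1.3741*n^3 - 19.605*n^2 - 4.5038*n - 4.1685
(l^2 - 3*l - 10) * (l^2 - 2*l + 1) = l^4 - 5*l^3 - 3*l^2 + 17*l - 10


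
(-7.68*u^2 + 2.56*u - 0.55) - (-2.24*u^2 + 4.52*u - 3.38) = -5.44*u^2 - 1.96*u + 2.83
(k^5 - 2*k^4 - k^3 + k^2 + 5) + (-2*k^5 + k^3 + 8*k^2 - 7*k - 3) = -k^5 - 2*k^4 + 9*k^2 - 7*k + 2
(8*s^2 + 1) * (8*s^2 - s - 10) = 64*s^4 - 8*s^3 - 72*s^2 - s - 10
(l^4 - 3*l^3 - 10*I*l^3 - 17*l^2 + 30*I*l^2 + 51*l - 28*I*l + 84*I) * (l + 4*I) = l^5 - 3*l^4 - 6*I*l^4 + 23*l^3 + 18*I*l^3 - 69*l^2 - 96*I*l^2 + 112*l + 288*I*l - 336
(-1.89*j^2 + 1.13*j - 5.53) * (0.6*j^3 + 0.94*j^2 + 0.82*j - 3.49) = -1.134*j^5 - 1.0986*j^4 - 3.8056*j^3 + 2.3245*j^2 - 8.4783*j + 19.2997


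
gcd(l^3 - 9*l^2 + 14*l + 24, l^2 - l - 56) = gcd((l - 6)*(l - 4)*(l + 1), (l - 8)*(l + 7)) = 1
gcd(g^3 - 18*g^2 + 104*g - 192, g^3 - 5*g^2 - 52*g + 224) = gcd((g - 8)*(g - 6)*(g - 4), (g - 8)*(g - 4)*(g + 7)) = g^2 - 12*g + 32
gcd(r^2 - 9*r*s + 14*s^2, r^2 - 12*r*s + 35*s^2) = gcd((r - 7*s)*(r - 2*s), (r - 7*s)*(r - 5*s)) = r - 7*s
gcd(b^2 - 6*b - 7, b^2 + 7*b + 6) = b + 1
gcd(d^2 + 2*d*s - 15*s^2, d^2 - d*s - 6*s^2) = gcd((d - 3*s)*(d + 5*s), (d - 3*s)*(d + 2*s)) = -d + 3*s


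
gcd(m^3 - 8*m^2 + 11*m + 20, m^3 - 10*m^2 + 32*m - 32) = m - 4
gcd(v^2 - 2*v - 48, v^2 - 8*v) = v - 8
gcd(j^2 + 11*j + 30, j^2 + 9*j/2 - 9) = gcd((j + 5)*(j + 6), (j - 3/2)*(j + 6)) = j + 6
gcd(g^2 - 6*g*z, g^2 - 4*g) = g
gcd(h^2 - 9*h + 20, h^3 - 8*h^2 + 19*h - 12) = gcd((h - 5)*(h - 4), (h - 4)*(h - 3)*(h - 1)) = h - 4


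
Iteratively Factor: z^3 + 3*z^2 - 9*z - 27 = (z - 3)*(z^2 + 6*z + 9) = (z - 3)*(z + 3)*(z + 3)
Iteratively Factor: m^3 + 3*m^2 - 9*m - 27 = (m - 3)*(m^2 + 6*m + 9) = (m - 3)*(m + 3)*(m + 3)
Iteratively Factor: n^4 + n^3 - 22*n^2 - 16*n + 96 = (n - 4)*(n^3 + 5*n^2 - 2*n - 24) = (n - 4)*(n - 2)*(n^2 + 7*n + 12) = (n - 4)*(n - 2)*(n + 3)*(n + 4)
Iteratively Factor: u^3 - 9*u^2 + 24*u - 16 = (u - 4)*(u^2 - 5*u + 4) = (u - 4)^2*(u - 1)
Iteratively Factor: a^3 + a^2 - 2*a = (a)*(a^2 + a - 2) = a*(a + 2)*(a - 1)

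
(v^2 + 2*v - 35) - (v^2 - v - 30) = 3*v - 5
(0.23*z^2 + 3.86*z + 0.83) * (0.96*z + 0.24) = 0.2208*z^3 + 3.7608*z^2 + 1.7232*z + 0.1992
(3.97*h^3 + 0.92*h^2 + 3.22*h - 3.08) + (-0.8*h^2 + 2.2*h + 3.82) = 3.97*h^3 + 0.12*h^2 + 5.42*h + 0.74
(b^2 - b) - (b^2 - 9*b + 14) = 8*b - 14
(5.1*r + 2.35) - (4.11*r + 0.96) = 0.989999999999999*r + 1.39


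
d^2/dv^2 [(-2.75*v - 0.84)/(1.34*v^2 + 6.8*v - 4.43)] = (-(2.68*v + 6.8)*(2.75*v + 0.84)*(5.36*v + 13.6) + (22.11*v + 39.6512)*(1.34*v^2 + 6.8*v - 4.43))/(1.34*v^2 + 6.8*v - 4.43)^3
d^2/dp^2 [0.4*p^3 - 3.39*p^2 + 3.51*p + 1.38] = 2.4*p - 6.78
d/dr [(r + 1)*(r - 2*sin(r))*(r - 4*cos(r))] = (r + 1)*(r - 2*sin(r))*(4*sin(r) + 1) - (r + 1)*(r - 4*cos(r))*(2*cos(r) - 1) + (r - 2*sin(r))*(r - 4*cos(r))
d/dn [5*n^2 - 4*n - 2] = 10*n - 4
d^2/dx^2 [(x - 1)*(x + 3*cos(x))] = (3 - 3*x)*cos(x) - 6*sin(x) + 2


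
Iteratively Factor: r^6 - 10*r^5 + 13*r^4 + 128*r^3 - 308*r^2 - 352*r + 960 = (r - 2)*(r^5 - 8*r^4 - 3*r^3 + 122*r^2 - 64*r - 480) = (r - 5)*(r - 2)*(r^4 - 3*r^3 - 18*r^2 + 32*r + 96) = (r - 5)*(r - 4)*(r - 2)*(r^3 + r^2 - 14*r - 24) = (r - 5)*(r - 4)*(r - 2)*(r + 3)*(r^2 - 2*r - 8) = (r - 5)*(r - 4)*(r - 2)*(r + 2)*(r + 3)*(r - 4)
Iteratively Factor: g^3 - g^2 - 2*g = (g)*(g^2 - g - 2) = g*(g + 1)*(g - 2)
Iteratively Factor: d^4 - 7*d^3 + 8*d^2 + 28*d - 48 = (d + 2)*(d^3 - 9*d^2 + 26*d - 24) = (d - 3)*(d + 2)*(d^2 - 6*d + 8) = (d - 3)*(d - 2)*(d + 2)*(d - 4)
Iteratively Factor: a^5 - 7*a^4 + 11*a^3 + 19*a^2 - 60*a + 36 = (a - 3)*(a^4 - 4*a^3 - a^2 + 16*a - 12) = (a - 3)^2*(a^3 - a^2 - 4*a + 4) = (a - 3)^2*(a + 2)*(a^2 - 3*a + 2) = (a - 3)^2*(a - 1)*(a + 2)*(a - 2)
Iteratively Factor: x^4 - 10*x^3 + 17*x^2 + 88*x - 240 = (x - 4)*(x^3 - 6*x^2 - 7*x + 60) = (x - 4)^2*(x^2 - 2*x - 15) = (x - 5)*(x - 4)^2*(x + 3)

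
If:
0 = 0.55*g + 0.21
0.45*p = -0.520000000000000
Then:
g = -0.38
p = -1.16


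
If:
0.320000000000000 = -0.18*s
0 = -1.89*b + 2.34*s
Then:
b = -2.20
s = -1.78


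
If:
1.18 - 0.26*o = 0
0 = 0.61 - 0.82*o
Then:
No Solution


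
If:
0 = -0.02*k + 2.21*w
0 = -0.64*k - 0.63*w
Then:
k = 0.00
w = 0.00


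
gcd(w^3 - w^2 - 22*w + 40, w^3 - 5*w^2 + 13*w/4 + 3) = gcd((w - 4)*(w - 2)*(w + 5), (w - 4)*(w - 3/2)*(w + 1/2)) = w - 4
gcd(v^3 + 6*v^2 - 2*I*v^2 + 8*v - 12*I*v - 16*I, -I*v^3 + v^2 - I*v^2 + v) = 1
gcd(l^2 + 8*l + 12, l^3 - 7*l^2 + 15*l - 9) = 1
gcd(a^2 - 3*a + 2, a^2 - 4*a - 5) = 1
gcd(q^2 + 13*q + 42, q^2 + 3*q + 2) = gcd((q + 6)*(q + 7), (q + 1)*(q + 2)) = 1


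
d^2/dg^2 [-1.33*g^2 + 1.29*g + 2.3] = -2.66000000000000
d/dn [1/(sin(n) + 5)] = -cos(n)/(sin(n) + 5)^2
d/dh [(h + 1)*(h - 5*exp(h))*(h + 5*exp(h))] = 3*h^2 - 50*h*exp(2*h) + 2*h - 75*exp(2*h)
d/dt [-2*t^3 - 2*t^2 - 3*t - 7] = -6*t^2 - 4*t - 3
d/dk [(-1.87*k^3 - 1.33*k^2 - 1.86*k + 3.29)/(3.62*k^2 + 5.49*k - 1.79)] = (-6.7694*k^4 - 20.5326*k^3 + 9.4734*k^2 - 19.0582*k - 14.7327)/(13.1044*k^4 + 39.7476*k^3 + 17.1805*k^2 - 19.6542*k + 3.2041)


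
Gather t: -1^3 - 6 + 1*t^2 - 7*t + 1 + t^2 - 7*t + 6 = 2*t^2 - 14*t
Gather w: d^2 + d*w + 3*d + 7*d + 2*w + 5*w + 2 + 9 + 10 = d^2 + 10*d + w*(d + 7) + 21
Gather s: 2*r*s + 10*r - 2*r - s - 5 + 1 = 8*r + s*(2*r - 1) - 4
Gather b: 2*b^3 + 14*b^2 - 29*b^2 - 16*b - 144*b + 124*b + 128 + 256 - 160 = 2*b^3 - 15*b^2 - 36*b + 224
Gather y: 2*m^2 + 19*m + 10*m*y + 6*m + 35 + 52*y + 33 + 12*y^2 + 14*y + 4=2*m^2 + 25*m + 12*y^2 + y*(10*m + 66) + 72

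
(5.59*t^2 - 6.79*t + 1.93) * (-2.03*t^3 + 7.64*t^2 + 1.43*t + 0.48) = -11.3477*t^5 + 56.4913*t^4 - 47.7998*t^3 + 7.7187*t^2 - 0.4993*t + 0.9264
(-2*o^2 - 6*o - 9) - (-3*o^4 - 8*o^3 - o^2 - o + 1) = 3*o^4 + 8*o^3 - o^2 - 5*o - 10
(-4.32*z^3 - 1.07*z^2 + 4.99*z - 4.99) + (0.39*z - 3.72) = -4.32*z^3 - 1.07*z^2 + 5.38*z - 8.71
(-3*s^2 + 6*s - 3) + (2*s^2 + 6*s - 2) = -s^2 + 12*s - 5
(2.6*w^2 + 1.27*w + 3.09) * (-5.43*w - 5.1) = -14.118*w^3 - 20.1561*w^2 - 23.2557*w - 15.759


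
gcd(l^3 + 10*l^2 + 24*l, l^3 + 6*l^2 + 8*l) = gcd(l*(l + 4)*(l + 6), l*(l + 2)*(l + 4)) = l^2 + 4*l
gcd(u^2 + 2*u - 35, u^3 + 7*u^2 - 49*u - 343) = u + 7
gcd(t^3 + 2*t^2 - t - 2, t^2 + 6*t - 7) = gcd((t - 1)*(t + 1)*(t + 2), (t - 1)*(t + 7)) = t - 1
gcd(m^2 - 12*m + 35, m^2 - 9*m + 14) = m - 7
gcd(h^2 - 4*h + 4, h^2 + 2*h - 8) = h - 2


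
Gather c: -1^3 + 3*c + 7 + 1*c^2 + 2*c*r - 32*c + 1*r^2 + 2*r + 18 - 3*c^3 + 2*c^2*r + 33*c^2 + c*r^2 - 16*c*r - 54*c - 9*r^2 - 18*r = -3*c^3 + c^2*(2*r + 34) + c*(r^2 - 14*r - 83) - 8*r^2 - 16*r + 24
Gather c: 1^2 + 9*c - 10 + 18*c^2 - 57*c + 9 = 18*c^2 - 48*c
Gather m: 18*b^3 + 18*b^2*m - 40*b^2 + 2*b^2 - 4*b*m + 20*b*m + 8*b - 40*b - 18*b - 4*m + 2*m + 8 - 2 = 18*b^3 - 38*b^2 - 50*b + m*(18*b^2 + 16*b - 2) + 6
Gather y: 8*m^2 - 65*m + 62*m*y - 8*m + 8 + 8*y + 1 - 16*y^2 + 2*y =8*m^2 - 73*m - 16*y^2 + y*(62*m + 10) + 9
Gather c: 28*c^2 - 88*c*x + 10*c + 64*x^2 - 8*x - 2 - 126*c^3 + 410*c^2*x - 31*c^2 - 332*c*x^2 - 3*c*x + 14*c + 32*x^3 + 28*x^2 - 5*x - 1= -126*c^3 + c^2*(410*x - 3) + c*(-332*x^2 - 91*x + 24) + 32*x^3 + 92*x^2 - 13*x - 3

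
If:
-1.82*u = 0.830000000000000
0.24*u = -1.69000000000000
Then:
No Solution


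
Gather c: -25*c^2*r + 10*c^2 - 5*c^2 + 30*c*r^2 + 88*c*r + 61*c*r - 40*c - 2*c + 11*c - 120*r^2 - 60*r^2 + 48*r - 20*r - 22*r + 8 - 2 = c^2*(5 - 25*r) + c*(30*r^2 + 149*r - 31) - 180*r^2 + 6*r + 6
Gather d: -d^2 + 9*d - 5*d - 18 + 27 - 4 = -d^2 + 4*d + 5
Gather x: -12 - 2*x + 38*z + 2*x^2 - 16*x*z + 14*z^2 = 2*x^2 + x*(-16*z - 2) + 14*z^2 + 38*z - 12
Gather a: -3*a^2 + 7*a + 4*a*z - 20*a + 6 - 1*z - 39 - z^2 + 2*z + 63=-3*a^2 + a*(4*z - 13) - z^2 + z + 30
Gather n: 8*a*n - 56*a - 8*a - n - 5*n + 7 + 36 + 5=-64*a + n*(8*a - 6) + 48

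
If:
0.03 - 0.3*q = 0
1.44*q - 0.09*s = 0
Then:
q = 0.10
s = 1.60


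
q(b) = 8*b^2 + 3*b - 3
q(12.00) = 1185.00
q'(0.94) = 18.04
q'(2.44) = 42.04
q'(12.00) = 195.00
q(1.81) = 28.64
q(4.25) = 154.25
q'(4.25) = 71.00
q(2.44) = 51.95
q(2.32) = 47.02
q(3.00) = 78.00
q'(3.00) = 51.00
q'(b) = 16*b + 3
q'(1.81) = 31.96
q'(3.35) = 56.60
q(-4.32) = 133.34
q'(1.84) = 32.44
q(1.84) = 29.60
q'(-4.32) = -66.12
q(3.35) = 96.83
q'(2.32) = 40.12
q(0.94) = 6.89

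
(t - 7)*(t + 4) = t^2 - 3*t - 28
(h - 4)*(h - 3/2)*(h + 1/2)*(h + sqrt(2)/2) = h^4 - 5*h^3 + sqrt(2)*h^3/2 - 5*sqrt(2)*h^2/2 + 13*h^2/4 + 13*sqrt(2)*h/8 + 3*h + 3*sqrt(2)/2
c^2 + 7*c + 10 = (c + 2)*(c + 5)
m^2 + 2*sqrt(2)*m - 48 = (m - 4*sqrt(2))*(m + 6*sqrt(2))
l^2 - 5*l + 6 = (l - 3)*(l - 2)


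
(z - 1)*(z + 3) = z^2 + 2*z - 3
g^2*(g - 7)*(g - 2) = g^4 - 9*g^3 + 14*g^2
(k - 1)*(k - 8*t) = k^2 - 8*k*t - k + 8*t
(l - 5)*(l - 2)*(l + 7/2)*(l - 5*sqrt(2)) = l^4 - 5*sqrt(2)*l^3 - 7*l^3/2 - 29*l^2/2 + 35*sqrt(2)*l^2/2 + 35*l + 145*sqrt(2)*l/2 - 175*sqrt(2)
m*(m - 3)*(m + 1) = m^3 - 2*m^2 - 3*m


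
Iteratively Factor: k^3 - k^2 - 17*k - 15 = (k + 3)*(k^2 - 4*k - 5) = (k - 5)*(k + 3)*(k + 1)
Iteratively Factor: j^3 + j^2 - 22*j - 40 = (j - 5)*(j^2 + 6*j + 8) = (j - 5)*(j + 2)*(j + 4)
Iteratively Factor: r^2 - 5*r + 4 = (r - 1)*(r - 4)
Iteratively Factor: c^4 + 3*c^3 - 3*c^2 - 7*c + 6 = (c + 2)*(c^3 + c^2 - 5*c + 3) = (c - 1)*(c + 2)*(c^2 + 2*c - 3) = (c - 1)^2*(c + 2)*(c + 3)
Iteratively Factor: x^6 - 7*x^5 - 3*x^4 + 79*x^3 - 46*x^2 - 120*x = (x - 2)*(x^5 - 5*x^4 - 13*x^3 + 53*x^2 + 60*x) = (x - 5)*(x - 2)*(x^4 - 13*x^2 - 12*x) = (x - 5)*(x - 2)*(x + 3)*(x^3 - 3*x^2 - 4*x) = x*(x - 5)*(x - 2)*(x + 3)*(x^2 - 3*x - 4) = x*(x - 5)*(x - 2)*(x + 1)*(x + 3)*(x - 4)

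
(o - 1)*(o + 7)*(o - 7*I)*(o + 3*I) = o^4 + 6*o^3 - 4*I*o^3 + 14*o^2 - 24*I*o^2 + 126*o + 28*I*o - 147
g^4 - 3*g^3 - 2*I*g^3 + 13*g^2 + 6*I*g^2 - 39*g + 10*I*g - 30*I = (g - 3)*(g - 5*I)*(g + I)*(g + 2*I)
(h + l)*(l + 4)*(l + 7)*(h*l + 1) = h^2*l^3 + 11*h^2*l^2 + 28*h^2*l + h*l^4 + 11*h*l^3 + 29*h*l^2 + 11*h*l + 28*h + l^3 + 11*l^2 + 28*l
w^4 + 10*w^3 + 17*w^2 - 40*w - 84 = (w - 2)*(w + 2)*(w + 3)*(w + 7)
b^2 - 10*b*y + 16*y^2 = (b - 8*y)*(b - 2*y)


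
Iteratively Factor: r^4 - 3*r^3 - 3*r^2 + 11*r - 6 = (r - 1)*(r^3 - 2*r^2 - 5*r + 6) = (r - 1)^2*(r^2 - r - 6) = (r - 3)*(r - 1)^2*(r + 2)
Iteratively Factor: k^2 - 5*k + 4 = (k - 1)*(k - 4)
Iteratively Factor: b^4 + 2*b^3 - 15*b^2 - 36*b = (b + 3)*(b^3 - b^2 - 12*b) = (b + 3)^2*(b^2 - 4*b) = (b - 4)*(b + 3)^2*(b)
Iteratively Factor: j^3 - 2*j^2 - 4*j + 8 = (j + 2)*(j^2 - 4*j + 4) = (j - 2)*(j + 2)*(j - 2)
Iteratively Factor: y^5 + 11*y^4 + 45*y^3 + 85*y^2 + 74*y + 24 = (y + 1)*(y^4 + 10*y^3 + 35*y^2 + 50*y + 24) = (y + 1)*(y + 4)*(y^3 + 6*y^2 + 11*y + 6) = (y + 1)*(y + 3)*(y + 4)*(y^2 + 3*y + 2) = (y + 1)*(y + 2)*(y + 3)*(y + 4)*(y + 1)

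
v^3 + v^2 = v^2*(v + 1)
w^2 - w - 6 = (w - 3)*(w + 2)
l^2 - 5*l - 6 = (l - 6)*(l + 1)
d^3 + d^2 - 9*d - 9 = (d - 3)*(d + 1)*(d + 3)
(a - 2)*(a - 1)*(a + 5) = a^3 + 2*a^2 - 13*a + 10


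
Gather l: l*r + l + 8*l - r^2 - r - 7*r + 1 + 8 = l*(r + 9) - r^2 - 8*r + 9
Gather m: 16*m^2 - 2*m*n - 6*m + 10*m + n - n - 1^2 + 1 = 16*m^2 + m*(4 - 2*n)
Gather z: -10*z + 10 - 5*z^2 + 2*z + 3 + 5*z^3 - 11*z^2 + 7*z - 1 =5*z^3 - 16*z^2 - z + 12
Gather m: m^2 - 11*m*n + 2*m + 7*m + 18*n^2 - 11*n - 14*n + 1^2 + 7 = m^2 + m*(9 - 11*n) + 18*n^2 - 25*n + 8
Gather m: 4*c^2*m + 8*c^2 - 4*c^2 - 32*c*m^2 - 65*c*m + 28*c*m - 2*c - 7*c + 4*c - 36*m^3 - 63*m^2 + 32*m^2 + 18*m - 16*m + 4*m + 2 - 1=4*c^2 - 5*c - 36*m^3 + m^2*(-32*c - 31) + m*(4*c^2 - 37*c + 6) + 1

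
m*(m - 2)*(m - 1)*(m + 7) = m^4 + 4*m^3 - 19*m^2 + 14*m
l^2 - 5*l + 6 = (l - 3)*(l - 2)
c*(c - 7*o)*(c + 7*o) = c^3 - 49*c*o^2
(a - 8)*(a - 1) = a^2 - 9*a + 8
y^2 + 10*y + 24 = (y + 4)*(y + 6)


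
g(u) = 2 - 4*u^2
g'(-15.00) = 120.00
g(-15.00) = -898.00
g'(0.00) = 0.00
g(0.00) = 2.00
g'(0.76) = -6.08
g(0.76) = -0.31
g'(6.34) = -50.72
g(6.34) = -158.78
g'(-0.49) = 3.92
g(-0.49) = 1.04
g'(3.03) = -24.24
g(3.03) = -34.72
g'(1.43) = -11.44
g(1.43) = -6.18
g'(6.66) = -53.28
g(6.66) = -175.42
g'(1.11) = -8.88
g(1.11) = -2.93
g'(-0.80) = 6.40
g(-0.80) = -0.56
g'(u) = -8*u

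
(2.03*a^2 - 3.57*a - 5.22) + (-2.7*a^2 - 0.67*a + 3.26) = -0.67*a^2 - 4.24*a - 1.96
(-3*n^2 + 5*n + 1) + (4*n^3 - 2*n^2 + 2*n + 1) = 4*n^3 - 5*n^2 + 7*n + 2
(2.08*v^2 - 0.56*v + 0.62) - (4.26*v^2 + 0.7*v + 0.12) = -2.18*v^2 - 1.26*v + 0.5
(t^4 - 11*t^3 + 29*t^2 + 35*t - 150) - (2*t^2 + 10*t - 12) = t^4 - 11*t^3 + 27*t^2 + 25*t - 138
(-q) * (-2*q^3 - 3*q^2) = 2*q^4 + 3*q^3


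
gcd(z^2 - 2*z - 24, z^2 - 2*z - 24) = z^2 - 2*z - 24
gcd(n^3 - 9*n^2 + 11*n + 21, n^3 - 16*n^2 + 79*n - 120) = n - 3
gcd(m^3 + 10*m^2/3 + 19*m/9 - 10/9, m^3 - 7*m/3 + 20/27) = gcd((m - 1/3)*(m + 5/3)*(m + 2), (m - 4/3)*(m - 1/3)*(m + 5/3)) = m^2 + 4*m/3 - 5/9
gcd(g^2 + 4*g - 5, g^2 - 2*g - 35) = g + 5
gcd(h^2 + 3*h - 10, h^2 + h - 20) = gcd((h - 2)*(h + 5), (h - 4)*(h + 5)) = h + 5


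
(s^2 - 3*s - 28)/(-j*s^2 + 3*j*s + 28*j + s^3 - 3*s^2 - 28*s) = 1/(-j + s)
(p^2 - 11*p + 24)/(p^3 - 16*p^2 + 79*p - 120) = 1/(p - 5)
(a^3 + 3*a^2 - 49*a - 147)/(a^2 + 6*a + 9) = (a^2 - 49)/(a + 3)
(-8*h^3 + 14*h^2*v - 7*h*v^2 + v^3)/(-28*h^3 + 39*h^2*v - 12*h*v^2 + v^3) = (-2*h + v)/(-7*h + v)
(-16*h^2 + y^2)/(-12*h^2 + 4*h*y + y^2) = (-16*h^2 + y^2)/(-12*h^2 + 4*h*y + y^2)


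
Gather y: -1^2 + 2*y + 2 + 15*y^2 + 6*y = 15*y^2 + 8*y + 1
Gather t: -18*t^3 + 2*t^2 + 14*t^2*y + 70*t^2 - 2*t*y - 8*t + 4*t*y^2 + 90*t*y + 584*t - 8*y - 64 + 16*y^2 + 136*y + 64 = -18*t^3 + t^2*(14*y + 72) + t*(4*y^2 + 88*y + 576) + 16*y^2 + 128*y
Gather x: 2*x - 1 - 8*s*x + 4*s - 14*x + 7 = 4*s + x*(-8*s - 12) + 6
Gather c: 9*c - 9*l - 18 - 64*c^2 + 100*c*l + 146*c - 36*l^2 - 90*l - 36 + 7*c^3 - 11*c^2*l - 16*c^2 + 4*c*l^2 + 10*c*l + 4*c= 7*c^3 + c^2*(-11*l - 80) + c*(4*l^2 + 110*l + 159) - 36*l^2 - 99*l - 54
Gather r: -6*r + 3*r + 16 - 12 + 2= 6 - 3*r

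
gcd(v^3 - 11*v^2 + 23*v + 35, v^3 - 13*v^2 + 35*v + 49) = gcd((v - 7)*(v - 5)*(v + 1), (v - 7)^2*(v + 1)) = v^2 - 6*v - 7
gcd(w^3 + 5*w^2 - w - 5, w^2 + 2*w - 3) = w - 1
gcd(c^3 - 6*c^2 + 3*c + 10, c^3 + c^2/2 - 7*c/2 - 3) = c^2 - c - 2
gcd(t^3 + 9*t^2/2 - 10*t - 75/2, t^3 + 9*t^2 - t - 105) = t^2 + 2*t - 15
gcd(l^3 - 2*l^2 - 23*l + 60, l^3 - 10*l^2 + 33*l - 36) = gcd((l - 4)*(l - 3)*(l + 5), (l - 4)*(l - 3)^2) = l^2 - 7*l + 12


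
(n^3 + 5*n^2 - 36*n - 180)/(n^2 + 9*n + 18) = (n^2 - n - 30)/(n + 3)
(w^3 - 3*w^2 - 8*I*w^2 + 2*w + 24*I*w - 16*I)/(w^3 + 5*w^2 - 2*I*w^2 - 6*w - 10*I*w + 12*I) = (w^2 + w*(-2 - 8*I) + 16*I)/(w^2 + w*(6 - 2*I) - 12*I)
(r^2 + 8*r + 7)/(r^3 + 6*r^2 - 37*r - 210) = (r + 1)/(r^2 - r - 30)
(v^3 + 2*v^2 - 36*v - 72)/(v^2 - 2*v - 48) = (v^2 - 4*v - 12)/(v - 8)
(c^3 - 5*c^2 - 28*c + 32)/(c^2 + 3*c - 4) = c - 8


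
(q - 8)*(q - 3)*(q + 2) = q^3 - 9*q^2 + 2*q + 48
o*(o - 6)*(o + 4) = o^3 - 2*o^2 - 24*o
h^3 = h^3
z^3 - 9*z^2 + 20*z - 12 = (z - 6)*(z - 2)*(z - 1)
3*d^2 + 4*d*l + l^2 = (d + l)*(3*d + l)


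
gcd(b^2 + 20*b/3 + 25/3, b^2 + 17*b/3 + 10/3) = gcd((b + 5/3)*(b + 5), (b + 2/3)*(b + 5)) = b + 5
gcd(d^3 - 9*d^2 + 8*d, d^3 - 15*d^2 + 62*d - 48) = d^2 - 9*d + 8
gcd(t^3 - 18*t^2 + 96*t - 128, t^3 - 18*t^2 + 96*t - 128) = t^3 - 18*t^2 + 96*t - 128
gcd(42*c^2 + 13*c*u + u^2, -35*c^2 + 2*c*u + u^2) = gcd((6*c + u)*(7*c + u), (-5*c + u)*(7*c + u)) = 7*c + u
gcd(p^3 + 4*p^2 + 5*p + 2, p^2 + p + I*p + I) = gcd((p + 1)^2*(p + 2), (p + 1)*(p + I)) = p + 1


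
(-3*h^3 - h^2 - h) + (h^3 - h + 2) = -2*h^3 - h^2 - 2*h + 2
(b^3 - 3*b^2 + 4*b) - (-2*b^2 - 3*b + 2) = b^3 - b^2 + 7*b - 2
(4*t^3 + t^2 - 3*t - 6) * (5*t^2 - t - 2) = 20*t^5 + t^4 - 24*t^3 - 29*t^2 + 12*t + 12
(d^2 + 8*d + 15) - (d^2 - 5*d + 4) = 13*d + 11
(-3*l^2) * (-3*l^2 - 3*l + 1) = 9*l^4 + 9*l^3 - 3*l^2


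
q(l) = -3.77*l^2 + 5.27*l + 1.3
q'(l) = 5.27 - 7.54*l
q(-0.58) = -3.02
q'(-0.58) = 9.64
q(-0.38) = -1.25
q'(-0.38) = 8.14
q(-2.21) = -28.76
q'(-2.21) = 21.93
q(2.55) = -9.78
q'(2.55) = -13.96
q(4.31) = -46.02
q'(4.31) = -27.23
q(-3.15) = -52.71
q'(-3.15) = 29.02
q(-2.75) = -41.70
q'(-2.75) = 26.00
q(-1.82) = -20.78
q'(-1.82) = 18.99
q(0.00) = 1.30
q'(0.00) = 5.27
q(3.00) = -16.82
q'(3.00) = -17.35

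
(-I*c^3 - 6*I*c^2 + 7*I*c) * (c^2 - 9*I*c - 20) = -I*c^5 - 9*c^4 - 6*I*c^4 - 54*c^3 + 27*I*c^3 + 63*c^2 + 120*I*c^2 - 140*I*c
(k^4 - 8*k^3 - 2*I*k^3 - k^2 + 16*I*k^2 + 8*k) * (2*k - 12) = 2*k^5 - 28*k^4 - 4*I*k^4 + 94*k^3 + 56*I*k^3 + 28*k^2 - 192*I*k^2 - 96*k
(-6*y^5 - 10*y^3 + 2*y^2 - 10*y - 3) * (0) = 0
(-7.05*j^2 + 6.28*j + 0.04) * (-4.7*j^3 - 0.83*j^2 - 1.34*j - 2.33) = 33.135*j^5 - 23.6645*j^4 + 4.0466*j^3 + 7.9781*j^2 - 14.686*j - 0.0932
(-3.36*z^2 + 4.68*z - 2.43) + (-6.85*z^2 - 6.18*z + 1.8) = -10.21*z^2 - 1.5*z - 0.63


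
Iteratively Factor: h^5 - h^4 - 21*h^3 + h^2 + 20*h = (h + 1)*(h^4 - 2*h^3 - 19*h^2 + 20*h) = h*(h + 1)*(h^3 - 2*h^2 - 19*h + 20) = h*(h + 1)*(h + 4)*(h^2 - 6*h + 5) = h*(h - 5)*(h + 1)*(h + 4)*(h - 1)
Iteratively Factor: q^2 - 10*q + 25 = (q - 5)*(q - 5)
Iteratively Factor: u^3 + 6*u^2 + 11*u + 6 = (u + 1)*(u^2 + 5*u + 6) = (u + 1)*(u + 2)*(u + 3)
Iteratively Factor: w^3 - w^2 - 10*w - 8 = (w - 4)*(w^2 + 3*w + 2) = (w - 4)*(w + 1)*(w + 2)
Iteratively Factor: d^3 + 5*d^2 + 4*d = (d + 4)*(d^2 + d) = d*(d + 4)*(d + 1)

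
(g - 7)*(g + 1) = g^2 - 6*g - 7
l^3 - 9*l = l*(l - 3)*(l + 3)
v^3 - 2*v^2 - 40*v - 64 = (v - 8)*(v + 2)*(v + 4)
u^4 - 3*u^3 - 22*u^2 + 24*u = u*(u - 6)*(u - 1)*(u + 4)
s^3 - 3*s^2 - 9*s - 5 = (s - 5)*(s + 1)^2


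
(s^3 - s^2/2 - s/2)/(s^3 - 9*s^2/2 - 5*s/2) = (s - 1)/(s - 5)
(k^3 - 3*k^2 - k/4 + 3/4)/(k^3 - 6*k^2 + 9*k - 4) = (4*k^3 - 12*k^2 - k + 3)/(4*(k^3 - 6*k^2 + 9*k - 4))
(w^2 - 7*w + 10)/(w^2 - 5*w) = (w - 2)/w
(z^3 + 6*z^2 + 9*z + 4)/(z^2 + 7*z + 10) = (z^3 + 6*z^2 + 9*z + 4)/(z^2 + 7*z + 10)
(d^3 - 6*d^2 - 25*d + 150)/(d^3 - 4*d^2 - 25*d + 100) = (d - 6)/(d - 4)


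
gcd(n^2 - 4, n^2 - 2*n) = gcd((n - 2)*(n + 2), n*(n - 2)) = n - 2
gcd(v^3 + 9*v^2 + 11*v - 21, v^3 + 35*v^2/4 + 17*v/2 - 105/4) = v^2 + 10*v + 21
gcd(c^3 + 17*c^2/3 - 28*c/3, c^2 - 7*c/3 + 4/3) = c - 4/3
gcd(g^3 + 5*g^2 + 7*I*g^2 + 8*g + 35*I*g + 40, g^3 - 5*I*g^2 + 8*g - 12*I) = g - I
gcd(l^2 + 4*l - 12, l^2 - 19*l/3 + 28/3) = 1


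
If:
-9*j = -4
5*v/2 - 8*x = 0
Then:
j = 4/9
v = 16*x/5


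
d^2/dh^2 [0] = 0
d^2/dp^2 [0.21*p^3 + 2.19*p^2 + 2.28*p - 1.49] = 1.26*p + 4.38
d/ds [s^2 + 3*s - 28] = 2*s + 3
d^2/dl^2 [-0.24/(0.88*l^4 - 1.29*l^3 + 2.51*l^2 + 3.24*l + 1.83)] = ((2.5344*l^2 - 1.8576*l + 1.2048)*(0.88*l^4 - 1.29*l^3 + 2.51*l^2 + 3.24*l + 1.83) - 0.24*(3.52*l^3 - 3.87*l^2 + 5.02*l + 3.24)*(7.04*l^3 - 7.74*l^2 + 10.04*l + 6.48))/(0.88*l^4 - 1.29*l^3 + 2.51*l^2 + 3.24*l + 1.83)^3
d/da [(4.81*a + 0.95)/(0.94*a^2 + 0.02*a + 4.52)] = (-4.5214*a^2 - 1.786*a + 21.7222)/(0.8836*a^4 + 0.0376*a^3 + 8.498*a^2 + 0.1808*a + 20.4304)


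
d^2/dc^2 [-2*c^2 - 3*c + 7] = -4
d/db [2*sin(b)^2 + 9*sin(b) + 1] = (4*sin(b) + 9)*cos(b)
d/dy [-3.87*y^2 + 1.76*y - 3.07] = 1.76 - 7.74*y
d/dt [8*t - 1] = 8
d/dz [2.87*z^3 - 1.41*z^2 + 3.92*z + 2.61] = 8.61*z^2 - 2.82*z + 3.92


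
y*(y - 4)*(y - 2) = y^3 - 6*y^2 + 8*y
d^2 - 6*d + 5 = (d - 5)*(d - 1)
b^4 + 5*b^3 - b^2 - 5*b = b*(b - 1)*(b + 1)*(b + 5)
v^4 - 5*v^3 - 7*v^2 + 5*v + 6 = (v - 6)*(v - 1)*(v + 1)^2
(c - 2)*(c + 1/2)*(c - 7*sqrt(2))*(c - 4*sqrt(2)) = c^4 - 11*sqrt(2)*c^3 - 3*c^3/2 + 33*sqrt(2)*c^2/2 + 55*c^2 - 84*c + 11*sqrt(2)*c - 56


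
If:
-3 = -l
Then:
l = 3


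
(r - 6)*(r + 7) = r^2 + r - 42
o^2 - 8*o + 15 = (o - 5)*(o - 3)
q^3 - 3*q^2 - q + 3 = (q - 3)*(q - 1)*(q + 1)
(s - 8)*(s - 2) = s^2 - 10*s + 16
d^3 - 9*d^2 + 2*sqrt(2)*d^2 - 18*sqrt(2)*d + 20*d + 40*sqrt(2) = (d - 5)*(d - 4)*(d + 2*sqrt(2))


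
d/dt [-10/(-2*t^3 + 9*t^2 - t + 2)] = 10*(-6*t^2 + 18*t - 1)/(2*t^3 - 9*t^2 + t - 2)^2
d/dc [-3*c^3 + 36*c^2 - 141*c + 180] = -9*c^2 + 72*c - 141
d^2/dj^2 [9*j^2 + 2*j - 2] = 18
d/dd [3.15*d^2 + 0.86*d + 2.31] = 6.3*d + 0.86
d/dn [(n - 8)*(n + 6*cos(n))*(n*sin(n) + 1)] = (8 - n)*(n*sin(n) + 1)*(6*sin(n) - 1) + (n - 8)*(n + 6*cos(n))*(n*cos(n) + sin(n)) + (n + 6*cos(n))*(n*sin(n) + 1)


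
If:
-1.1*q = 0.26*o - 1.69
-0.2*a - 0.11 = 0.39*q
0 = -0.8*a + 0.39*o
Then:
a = -65.01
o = -133.35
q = 33.06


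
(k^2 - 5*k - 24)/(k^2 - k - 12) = (k - 8)/(k - 4)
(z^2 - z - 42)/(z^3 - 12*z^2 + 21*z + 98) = (z + 6)/(z^2 - 5*z - 14)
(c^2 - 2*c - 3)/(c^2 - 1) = (c - 3)/(c - 1)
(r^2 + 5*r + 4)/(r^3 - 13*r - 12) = (r + 4)/(r^2 - r - 12)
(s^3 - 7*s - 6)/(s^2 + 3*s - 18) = (s^2 + 3*s + 2)/(s + 6)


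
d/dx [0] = 0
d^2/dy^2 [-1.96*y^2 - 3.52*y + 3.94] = -3.92000000000000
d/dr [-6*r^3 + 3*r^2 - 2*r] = -18*r^2 + 6*r - 2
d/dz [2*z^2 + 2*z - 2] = 4*z + 2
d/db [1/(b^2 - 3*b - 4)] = (3 - 2*b)/(-b^2 + 3*b + 4)^2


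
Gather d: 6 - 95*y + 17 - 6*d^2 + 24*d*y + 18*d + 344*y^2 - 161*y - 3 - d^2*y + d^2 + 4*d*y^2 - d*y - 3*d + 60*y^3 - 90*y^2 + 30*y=d^2*(-y - 5) + d*(4*y^2 + 23*y + 15) + 60*y^3 + 254*y^2 - 226*y + 20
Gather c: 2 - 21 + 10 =-9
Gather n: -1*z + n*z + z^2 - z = n*z + z^2 - 2*z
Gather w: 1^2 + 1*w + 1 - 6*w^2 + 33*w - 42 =-6*w^2 + 34*w - 40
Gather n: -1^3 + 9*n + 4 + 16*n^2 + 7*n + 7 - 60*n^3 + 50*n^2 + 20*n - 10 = -60*n^3 + 66*n^2 + 36*n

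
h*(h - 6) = h^2 - 6*h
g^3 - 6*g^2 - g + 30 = (g - 5)*(g - 3)*(g + 2)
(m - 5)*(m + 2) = m^2 - 3*m - 10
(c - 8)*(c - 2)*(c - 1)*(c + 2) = c^4 - 9*c^3 + 4*c^2 + 36*c - 32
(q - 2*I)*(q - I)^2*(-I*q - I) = -I*q^4 - 4*q^3 - I*q^3 - 4*q^2 + 5*I*q^2 + 2*q + 5*I*q + 2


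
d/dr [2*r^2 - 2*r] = 4*r - 2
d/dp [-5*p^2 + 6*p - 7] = 6 - 10*p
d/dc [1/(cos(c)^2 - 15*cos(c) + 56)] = (2*cos(c) - 15)*sin(c)/(cos(c)^2 - 15*cos(c) + 56)^2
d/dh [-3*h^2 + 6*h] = 6 - 6*h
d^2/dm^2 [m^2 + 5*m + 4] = 2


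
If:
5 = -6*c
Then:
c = -5/6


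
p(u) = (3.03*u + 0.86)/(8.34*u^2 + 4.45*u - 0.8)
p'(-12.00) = -0.00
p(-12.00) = -0.03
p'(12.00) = -0.00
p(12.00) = 0.03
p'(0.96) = -0.35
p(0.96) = 0.34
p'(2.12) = -0.07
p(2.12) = 0.16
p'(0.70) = -0.70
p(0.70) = 0.47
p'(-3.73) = -0.03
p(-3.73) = -0.11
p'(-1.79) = -0.19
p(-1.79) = -0.25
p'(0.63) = -0.90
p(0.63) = 0.52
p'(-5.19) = -0.02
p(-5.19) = -0.07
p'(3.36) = -0.03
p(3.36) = 0.10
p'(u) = (-16.68*u - 4.45)*(3.03*u + 0.86)/(8.34*u^2 + 4.45*u - 0.8)^2 + 3.03/(8.34*u^2 + 4.45*u - 0.8)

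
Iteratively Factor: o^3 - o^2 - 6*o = (o + 2)*(o^2 - 3*o) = o*(o + 2)*(o - 3)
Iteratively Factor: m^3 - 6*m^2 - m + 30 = (m - 3)*(m^2 - 3*m - 10) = (m - 3)*(m + 2)*(m - 5)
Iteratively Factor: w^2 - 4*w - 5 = (w + 1)*(w - 5)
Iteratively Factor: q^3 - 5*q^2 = (q - 5)*(q^2) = q*(q - 5)*(q)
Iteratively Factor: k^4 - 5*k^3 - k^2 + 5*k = (k + 1)*(k^3 - 6*k^2 + 5*k) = k*(k + 1)*(k^2 - 6*k + 5) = k*(k - 5)*(k + 1)*(k - 1)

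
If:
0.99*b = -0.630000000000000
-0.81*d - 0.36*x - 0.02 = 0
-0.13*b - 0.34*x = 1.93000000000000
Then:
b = -0.64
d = 2.39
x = -5.43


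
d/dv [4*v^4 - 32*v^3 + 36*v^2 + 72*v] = 16*v^3 - 96*v^2 + 72*v + 72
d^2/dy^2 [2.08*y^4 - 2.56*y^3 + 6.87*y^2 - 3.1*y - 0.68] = 24.96*y^2 - 15.36*y + 13.74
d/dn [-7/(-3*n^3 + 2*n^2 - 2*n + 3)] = 7*(-9*n^2 + 4*n - 2)/(3*n^3 - 2*n^2 + 2*n - 3)^2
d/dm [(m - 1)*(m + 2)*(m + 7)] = 3*m^2 + 16*m + 5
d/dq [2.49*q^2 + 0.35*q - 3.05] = 4.98*q + 0.35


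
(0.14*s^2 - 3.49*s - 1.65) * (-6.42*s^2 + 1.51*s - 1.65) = -0.8988*s^4 + 22.6172*s^3 + 5.0921*s^2 + 3.267*s + 2.7225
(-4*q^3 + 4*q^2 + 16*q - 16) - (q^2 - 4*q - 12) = -4*q^3 + 3*q^2 + 20*q - 4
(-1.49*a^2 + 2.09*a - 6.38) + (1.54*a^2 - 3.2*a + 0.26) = 0.05*a^2 - 1.11*a - 6.12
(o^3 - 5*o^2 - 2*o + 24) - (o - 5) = o^3 - 5*o^2 - 3*o + 29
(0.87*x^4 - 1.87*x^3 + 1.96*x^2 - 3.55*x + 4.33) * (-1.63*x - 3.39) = -1.4181*x^5 + 0.0987999999999998*x^4 + 3.1445*x^3 - 0.857900000000001*x^2 + 4.9766*x - 14.6787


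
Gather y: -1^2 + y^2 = y^2 - 1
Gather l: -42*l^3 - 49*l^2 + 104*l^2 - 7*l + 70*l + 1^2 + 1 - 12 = -42*l^3 + 55*l^2 + 63*l - 10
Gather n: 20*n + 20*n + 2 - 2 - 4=40*n - 4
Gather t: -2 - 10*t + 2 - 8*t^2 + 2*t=-8*t^2 - 8*t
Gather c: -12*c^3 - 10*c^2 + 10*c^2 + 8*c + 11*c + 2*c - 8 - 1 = -12*c^3 + 21*c - 9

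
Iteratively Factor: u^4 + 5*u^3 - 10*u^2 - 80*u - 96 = (u + 4)*(u^3 + u^2 - 14*u - 24) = (u - 4)*(u + 4)*(u^2 + 5*u + 6) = (u - 4)*(u + 3)*(u + 4)*(u + 2)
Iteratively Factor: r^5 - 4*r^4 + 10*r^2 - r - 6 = (r - 1)*(r^4 - 3*r^3 - 3*r^2 + 7*r + 6) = (r - 1)*(r + 1)*(r^3 - 4*r^2 + r + 6) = (r - 2)*(r - 1)*(r + 1)*(r^2 - 2*r - 3) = (r - 3)*(r - 2)*(r - 1)*(r + 1)*(r + 1)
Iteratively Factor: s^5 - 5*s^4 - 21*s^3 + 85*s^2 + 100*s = (s + 1)*(s^4 - 6*s^3 - 15*s^2 + 100*s) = s*(s + 1)*(s^3 - 6*s^2 - 15*s + 100) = s*(s - 5)*(s + 1)*(s^2 - s - 20) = s*(s - 5)^2*(s + 1)*(s + 4)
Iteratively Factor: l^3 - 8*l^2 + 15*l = (l)*(l^2 - 8*l + 15) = l*(l - 3)*(l - 5)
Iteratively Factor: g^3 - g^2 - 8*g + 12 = (g + 3)*(g^2 - 4*g + 4) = (g - 2)*(g + 3)*(g - 2)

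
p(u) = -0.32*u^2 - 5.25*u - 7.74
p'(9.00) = -11.01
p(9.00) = -80.91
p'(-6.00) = -1.41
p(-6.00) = 12.24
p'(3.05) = -7.20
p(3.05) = -26.73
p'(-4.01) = -2.68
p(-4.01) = 8.17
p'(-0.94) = -4.65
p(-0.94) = -3.09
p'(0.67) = -5.68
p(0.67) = -11.40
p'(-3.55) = -2.98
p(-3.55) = 6.86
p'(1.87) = -6.45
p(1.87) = -18.68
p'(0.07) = -5.29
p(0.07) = -8.11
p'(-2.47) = -3.67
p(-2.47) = 3.28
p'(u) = -0.64*u - 5.25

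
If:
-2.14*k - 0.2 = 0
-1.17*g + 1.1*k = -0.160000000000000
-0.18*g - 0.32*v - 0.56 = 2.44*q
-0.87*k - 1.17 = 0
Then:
No Solution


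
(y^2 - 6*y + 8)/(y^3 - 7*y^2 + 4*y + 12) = (y - 4)/(y^2 - 5*y - 6)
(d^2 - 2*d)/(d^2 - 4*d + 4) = d/(d - 2)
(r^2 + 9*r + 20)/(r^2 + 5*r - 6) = (r^2 + 9*r + 20)/(r^2 + 5*r - 6)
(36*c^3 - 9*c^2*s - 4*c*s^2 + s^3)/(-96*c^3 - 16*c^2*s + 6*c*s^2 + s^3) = (-9*c^2 + s^2)/(24*c^2 + 10*c*s + s^2)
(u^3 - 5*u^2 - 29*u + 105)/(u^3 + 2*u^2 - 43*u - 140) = (u - 3)/(u + 4)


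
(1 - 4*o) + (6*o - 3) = 2*o - 2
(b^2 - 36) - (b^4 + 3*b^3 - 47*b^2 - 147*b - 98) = -b^4 - 3*b^3 + 48*b^2 + 147*b + 62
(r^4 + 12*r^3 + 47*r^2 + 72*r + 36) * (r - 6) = r^5 + 6*r^4 - 25*r^3 - 210*r^2 - 396*r - 216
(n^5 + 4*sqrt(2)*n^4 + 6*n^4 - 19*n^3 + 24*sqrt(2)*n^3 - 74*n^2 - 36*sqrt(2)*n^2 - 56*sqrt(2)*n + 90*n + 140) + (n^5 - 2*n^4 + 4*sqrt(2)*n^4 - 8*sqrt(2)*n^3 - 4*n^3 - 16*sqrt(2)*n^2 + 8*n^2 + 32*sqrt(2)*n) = 2*n^5 + 4*n^4 + 8*sqrt(2)*n^4 - 23*n^3 + 16*sqrt(2)*n^3 - 52*sqrt(2)*n^2 - 66*n^2 - 24*sqrt(2)*n + 90*n + 140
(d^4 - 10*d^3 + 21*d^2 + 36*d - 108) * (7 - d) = -d^5 + 17*d^4 - 91*d^3 + 111*d^2 + 360*d - 756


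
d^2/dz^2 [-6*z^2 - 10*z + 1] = -12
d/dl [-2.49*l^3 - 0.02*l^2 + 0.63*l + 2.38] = -7.47*l^2 - 0.04*l + 0.63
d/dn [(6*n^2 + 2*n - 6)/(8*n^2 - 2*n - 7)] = 2*(-14*n^2 + 6*n - 13)/(64*n^4 - 32*n^3 - 108*n^2 + 28*n + 49)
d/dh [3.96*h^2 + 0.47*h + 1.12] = 7.92*h + 0.47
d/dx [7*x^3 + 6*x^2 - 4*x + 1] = 21*x^2 + 12*x - 4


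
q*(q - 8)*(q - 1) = q^3 - 9*q^2 + 8*q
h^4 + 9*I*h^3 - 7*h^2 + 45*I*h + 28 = (h - I)^2*(h + 4*I)*(h + 7*I)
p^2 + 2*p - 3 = (p - 1)*(p + 3)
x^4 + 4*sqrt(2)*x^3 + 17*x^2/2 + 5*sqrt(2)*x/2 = x*(x + sqrt(2)/2)*(x + sqrt(2))*(x + 5*sqrt(2)/2)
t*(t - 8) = t^2 - 8*t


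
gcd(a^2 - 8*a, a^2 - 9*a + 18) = 1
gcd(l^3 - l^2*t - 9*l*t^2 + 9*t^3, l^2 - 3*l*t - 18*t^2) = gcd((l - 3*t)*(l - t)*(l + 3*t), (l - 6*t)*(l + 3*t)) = l + 3*t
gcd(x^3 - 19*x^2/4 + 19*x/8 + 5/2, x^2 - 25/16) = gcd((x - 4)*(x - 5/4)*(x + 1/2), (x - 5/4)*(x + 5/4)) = x - 5/4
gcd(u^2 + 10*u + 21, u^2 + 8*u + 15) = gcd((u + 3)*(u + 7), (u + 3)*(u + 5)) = u + 3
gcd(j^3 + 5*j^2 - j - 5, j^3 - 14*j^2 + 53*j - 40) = j - 1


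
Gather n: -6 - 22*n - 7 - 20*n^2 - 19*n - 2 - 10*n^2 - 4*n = -30*n^2 - 45*n - 15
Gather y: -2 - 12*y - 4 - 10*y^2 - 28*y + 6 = -10*y^2 - 40*y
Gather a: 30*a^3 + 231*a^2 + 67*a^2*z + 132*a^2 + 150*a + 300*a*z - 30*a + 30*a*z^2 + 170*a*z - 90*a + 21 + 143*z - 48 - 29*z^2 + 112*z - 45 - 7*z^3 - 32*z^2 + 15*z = 30*a^3 + a^2*(67*z + 363) + a*(30*z^2 + 470*z + 30) - 7*z^3 - 61*z^2 + 270*z - 72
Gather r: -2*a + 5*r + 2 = -2*a + 5*r + 2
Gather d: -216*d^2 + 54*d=-216*d^2 + 54*d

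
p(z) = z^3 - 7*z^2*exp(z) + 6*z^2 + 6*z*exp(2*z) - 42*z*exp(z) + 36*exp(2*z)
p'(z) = -7*z^2*exp(z) + 3*z^2 + 12*z*exp(2*z) - 56*z*exp(z) + 12*z + 78*exp(2*z) - 42*exp(z)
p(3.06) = 20672.34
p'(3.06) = 46298.52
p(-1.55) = 22.14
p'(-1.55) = -2.78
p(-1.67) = 22.53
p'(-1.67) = -3.60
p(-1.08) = 21.77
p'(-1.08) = 1.54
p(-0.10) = 32.78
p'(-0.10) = 28.71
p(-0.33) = 27.62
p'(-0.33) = 17.18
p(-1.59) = 22.26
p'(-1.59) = -3.06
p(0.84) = 131.87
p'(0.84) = 267.10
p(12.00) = 2860579107370.47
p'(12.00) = 5880304849650.43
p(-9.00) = -243.02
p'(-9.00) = 134.99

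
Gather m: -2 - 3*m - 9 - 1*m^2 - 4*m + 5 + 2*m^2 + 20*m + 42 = m^2 + 13*m + 36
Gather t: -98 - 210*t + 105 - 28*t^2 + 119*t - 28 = -28*t^2 - 91*t - 21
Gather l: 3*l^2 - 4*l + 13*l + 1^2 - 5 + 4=3*l^2 + 9*l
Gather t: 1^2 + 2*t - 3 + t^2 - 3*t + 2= t^2 - t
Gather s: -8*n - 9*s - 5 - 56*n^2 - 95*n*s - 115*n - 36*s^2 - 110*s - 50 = -56*n^2 - 123*n - 36*s^2 + s*(-95*n - 119) - 55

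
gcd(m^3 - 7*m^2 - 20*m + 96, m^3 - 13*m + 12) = m^2 + m - 12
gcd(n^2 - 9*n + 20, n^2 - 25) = n - 5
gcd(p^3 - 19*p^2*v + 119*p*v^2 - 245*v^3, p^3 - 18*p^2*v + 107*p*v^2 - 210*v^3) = p^2 - 12*p*v + 35*v^2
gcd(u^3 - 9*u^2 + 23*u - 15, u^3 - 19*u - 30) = u - 5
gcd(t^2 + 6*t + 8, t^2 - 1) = 1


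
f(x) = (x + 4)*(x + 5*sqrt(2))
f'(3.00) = 17.07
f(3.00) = 70.50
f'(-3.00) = 5.07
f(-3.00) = 4.07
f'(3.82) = 18.71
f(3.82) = 85.17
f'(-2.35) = 6.37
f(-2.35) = 7.79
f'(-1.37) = 8.33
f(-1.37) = 14.99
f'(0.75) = 12.57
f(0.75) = 37.15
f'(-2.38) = 6.31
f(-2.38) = 7.60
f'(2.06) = 15.19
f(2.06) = 55.33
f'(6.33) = 23.73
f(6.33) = 138.43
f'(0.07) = 11.21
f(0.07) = 29.06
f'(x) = 2*x + 4 + 5*sqrt(2)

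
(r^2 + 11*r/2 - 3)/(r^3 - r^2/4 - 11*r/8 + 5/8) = 4*(r + 6)/(4*r^2 + r - 5)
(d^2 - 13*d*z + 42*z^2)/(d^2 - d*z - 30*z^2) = (d - 7*z)/(d + 5*z)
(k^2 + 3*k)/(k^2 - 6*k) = (k + 3)/(k - 6)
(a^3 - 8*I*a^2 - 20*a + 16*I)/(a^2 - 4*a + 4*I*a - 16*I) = (a^3 - 8*I*a^2 - 20*a + 16*I)/(a^2 + 4*a*(-1 + I) - 16*I)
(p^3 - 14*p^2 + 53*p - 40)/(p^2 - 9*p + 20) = (p^2 - 9*p + 8)/(p - 4)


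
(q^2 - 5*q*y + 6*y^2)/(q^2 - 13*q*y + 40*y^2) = (q^2 - 5*q*y + 6*y^2)/(q^2 - 13*q*y + 40*y^2)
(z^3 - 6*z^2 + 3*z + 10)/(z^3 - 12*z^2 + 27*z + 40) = (z - 2)/(z - 8)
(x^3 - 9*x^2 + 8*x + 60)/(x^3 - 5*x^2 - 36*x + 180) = (x + 2)/(x + 6)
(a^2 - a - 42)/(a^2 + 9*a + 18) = (a - 7)/(a + 3)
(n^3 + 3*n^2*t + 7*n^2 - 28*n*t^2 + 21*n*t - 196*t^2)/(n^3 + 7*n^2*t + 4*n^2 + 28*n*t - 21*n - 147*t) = (n - 4*t)/(n - 3)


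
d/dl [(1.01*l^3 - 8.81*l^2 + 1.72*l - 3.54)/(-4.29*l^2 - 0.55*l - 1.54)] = (-4.3329*l^4 - 1.111*l^3 + 7.5581*l^2 - 3.2384*l - 4.5958)/(18.4041*l^4 + 4.719*l^3 + 13.5157*l^2 + 1.694*l + 2.3716)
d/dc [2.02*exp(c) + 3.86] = 2.02*exp(c)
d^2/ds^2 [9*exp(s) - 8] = 9*exp(s)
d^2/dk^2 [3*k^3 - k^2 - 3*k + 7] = 18*k - 2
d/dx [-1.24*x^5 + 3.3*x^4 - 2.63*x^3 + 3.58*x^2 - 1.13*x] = -6.2*x^4 + 13.2*x^3 - 7.89*x^2 + 7.16*x - 1.13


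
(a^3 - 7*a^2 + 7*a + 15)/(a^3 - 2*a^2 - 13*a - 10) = (a - 3)/(a + 2)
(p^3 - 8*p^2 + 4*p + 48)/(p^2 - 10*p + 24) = p + 2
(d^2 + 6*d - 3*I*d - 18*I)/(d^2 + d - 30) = (d - 3*I)/(d - 5)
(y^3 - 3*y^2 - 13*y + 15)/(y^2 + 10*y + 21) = (y^2 - 6*y + 5)/(y + 7)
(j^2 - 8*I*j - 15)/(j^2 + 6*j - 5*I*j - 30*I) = (j - 3*I)/(j + 6)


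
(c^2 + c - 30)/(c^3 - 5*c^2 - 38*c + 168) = (c - 5)/(c^2 - 11*c + 28)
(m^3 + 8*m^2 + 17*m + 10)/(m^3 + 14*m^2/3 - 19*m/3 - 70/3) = 3*(m + 1)/(3*m - 7)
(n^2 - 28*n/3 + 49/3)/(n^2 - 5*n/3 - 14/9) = 3*(n - 7)/(3*n + 2)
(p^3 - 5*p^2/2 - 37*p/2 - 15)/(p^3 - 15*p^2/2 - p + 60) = (p + 1)/(p - 4)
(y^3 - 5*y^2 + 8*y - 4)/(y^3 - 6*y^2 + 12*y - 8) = (y - 1)/(y - 2)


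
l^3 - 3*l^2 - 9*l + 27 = (l - 3)^2*(l + 3)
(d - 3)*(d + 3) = d^2 - 9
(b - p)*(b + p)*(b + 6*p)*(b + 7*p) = b^4 + 13*b^3*p + 41*b^2*p^2 - 13*b*p^3 - 42*p^4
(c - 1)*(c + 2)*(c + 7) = c^3 + 8*c^2 + 5*c - 14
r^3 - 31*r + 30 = (r - 5)*(r - 1)*(r + 6)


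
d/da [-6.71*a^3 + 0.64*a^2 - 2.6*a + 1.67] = -20.13*a^2 + 1.28*a - 2.6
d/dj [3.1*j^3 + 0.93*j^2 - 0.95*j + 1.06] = 9.3*j^2 + 1.86*j - 0.95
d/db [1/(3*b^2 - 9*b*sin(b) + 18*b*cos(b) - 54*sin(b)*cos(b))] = (2*b*sin(b) + b*cos(b) - 2*b/3 + sin(b) - 2*cos(b) + 6*cos(2*b))/((b - 3*sin(b))^2*(b + 6*cos(b))^2)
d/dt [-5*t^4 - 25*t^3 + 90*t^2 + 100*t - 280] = -20*t^3 - 75*t^2 + 180*t + 100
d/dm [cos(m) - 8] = -sin(m)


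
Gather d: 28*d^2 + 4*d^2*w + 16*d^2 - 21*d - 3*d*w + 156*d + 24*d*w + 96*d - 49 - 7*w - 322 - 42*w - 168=d^2*(4*w + 44) + d*(21*w + 231) - 49*w - 539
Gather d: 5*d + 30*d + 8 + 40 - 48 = 35*d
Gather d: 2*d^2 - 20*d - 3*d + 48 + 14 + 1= 2*d^2 - 23*d + 63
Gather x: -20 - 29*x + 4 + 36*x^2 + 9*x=36*x^2 - 20*x - 16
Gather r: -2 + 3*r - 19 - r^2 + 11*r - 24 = -r^2 + 14*r - 45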